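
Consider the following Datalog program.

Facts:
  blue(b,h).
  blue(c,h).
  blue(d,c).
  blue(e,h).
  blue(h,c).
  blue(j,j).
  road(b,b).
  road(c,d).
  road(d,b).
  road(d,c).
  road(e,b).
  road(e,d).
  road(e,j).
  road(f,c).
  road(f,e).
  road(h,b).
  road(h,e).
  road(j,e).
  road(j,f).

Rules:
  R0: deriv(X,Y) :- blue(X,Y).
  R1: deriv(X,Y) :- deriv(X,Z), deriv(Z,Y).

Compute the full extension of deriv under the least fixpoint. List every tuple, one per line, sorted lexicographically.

round 1: derive deriv(b,h) via R0 from blue(b,h)
round 1: derive deriv(c,h) via R0 from blue(c,h)
round 1: derive deriv(d,c) via R0 from blue(d,c)
round 1: derive deriv(e,h) via R0 from blue(e,h)
round 1: derive deriv(h,c) via R0 from blue(h,c)
round 1: derive deriv(j,j) via R0 from blue(j,j)
round 2: derive deriv(b,c) via R1 from deriv(b,h), deriv(h,c)
round 2: derive deriv(c,c) via R1 from deriv(c,h), deriv(h,c)
round 2: derive deriv(d,h) via R1 from deriv(d,c), deriv(c,h)
round 2: derive deriv(e,c) via R1 from deriv(e,h), deriv(h,c)
round 2: derive deriv(h,h) via R1 from deriv(h,c), deriv(c,h)

deriv(b,c)
deriv(b,h)
deriv(c,c)
deriv(c,h)
deriv(d,c)
deriv(d,h)
deriv(e,c)
deriv(e,h)
deriv(h,c)
deriv(h,h)
deriv(j,j)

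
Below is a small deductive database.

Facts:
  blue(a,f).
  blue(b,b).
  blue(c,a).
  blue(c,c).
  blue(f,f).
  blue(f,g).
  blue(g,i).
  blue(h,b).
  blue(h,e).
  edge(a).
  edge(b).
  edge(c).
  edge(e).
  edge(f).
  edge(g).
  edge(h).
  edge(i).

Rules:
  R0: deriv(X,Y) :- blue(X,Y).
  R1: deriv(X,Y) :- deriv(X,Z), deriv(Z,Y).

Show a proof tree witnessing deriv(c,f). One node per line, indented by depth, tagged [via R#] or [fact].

round 1: derive deriv(a,f) via R0 from blue(a,f)
round 1: derive deriv(b,b) via R0 from blue(b,b)
round 1: derive deriv(c,a) via R0 from blue(c,a)
round 1: derive deriv(c,c) via R0 from blue(c,c)
round 1: derive deriv(f,f) via R0 from blue(f,f)
round 1: derive deriv(f,g) via R0 from blue(f,g)
round 1: derive deriv(g,i) via R0 from blue(g,i)
round 1: derive deriv(h,b) via R0 from blue(h,b)
round 1: derive deriv(h,e) via R0 from blue(h,e)
round 2: derive deriv(a,g) via R1 from deriv(a,f), deriv(f,g)
round 2: derive deriv(c,f) via R1 from deriv(c,a), deriv(a,f)
round 2: derive deriv(f,i) via R1 from deriv(f,g), deriv(g,i)
round 3: derive deriv(a,i) via R1 from deriv(a,f), deriv(f,i)
round 3: derive deriv(c,g) via R1 from deriv(c,a), deriv(a,g)
round 3: derive deriv(c,i) via R1 from deriv(c,f), deriv(f,i)

deriv(c,f)  [via R1]
  deriv(c,a)  [via R0]
    blue(c,a)  [fact]
  deriv(a,f)  [via R0]
    blue(a,f)  [fact]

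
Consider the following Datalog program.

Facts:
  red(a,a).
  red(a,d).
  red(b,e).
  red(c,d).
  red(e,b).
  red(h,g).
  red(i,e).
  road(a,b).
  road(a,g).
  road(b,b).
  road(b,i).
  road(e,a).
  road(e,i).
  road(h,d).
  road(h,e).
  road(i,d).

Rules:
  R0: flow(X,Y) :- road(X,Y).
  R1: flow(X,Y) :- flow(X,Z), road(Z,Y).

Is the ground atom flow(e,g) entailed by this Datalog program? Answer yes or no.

round 1: derive flow(a,b) via R0 from road(a,b)
round 1: derive flow(a,g) via R0 from road(a,g)
round 1: derive flow(b,b) via R0 from road(b,b)
round 1: derive flow(b,i) via R0 from road(b,i)
round 1: derive flow(e,a) via R0 from road(e,a)
round 1: derive flow(e,i) via R0 from road(e,i)
round 1: derive flow(h,d) via R0 from road(h,d)
round 1: derive flow(h,e) via R0 from road(h,e)
round 1: derive flow(i,d) via R0 from road(i,d)
round 2: derive flow(a,i) via R1 from flow(a,b), road(b,i)
round 2: derive flow(b,d) via R1 from flow(b,i), road(i,d)
round 2: derive flow(e,b) via R1 from flow(e,a), road(a,b)
round 2: derive flow(e,d) via R1 from flow(e,i), road(i,d)
round 2: derive flow(e,g) via R1 from flow(e,a), road(a,g)
round 2: derive flow(h,a) via R1 from flow(h,e), road(e,a)
round 2: derive flow(h,i) via R1 from flow(h,e), road(e,i)
round 3: derive flow(a,d) via R1 from flow(a,i), road(i,d)
round 3: derive flow(h,b) via R1 from flow(h,a), road(a,b)
round 3: derive flow(h,g) via R1 from flow(h,a), road(a,g)

yes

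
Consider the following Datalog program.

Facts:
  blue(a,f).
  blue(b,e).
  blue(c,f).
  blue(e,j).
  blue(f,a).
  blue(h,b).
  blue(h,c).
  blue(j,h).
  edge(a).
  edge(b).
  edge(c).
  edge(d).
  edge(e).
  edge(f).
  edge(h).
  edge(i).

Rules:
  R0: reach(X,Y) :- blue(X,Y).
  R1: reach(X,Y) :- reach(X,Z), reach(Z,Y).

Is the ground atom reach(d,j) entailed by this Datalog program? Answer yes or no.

no

round 1: derive reach(a,f) via R0 from blue(a,f)
round 1: derive reach(b,e) via R0 from blue(b,e)
round 1: derive reach(c,f) via R0 from blue(c,f)
round 1: derive reach(e,j) via R0 from blue(e,j)
round 1: derive reach(f,a) via R0 from blue(f,a)
round 1: derive reach(h,b) via R0 from blue(h,b)
round 1: derive reach(h,c) via R0 from blue(h,c)
round 1: derive reach(j,h) via R0 from blue(j,h)
round 2: derive reach(a,a) via R1 from reach(a,f), reach(f,a)
round 2: derive reach(b,j) via R1 from reach(b,e), reach(e,j)
round 2: derive reach(c,a) via R1 from reach(c,f), reach(f,a)
round 2: derive reach(e,h) via R1 from reach(e,j), reach(j,h)
round 2: derive reach(f,f) via R1 from reach(f,a), reach(a,f)
round 2: derive reach(h,e) via R1 from reach(h,b), reach(b,e)
round 2: derive reach(h,f) via R1 from reach(h,c), reach(c,f)
round 2: derive reach(j,b) via R1 from reach(j,h), reach(h,b)
round 2: derive reach(j,c) via R1 from reach(j,h), reach(h,c)
round 3: derive reach(b,b) via R1 from reach(b,j), reach(j,b)
round 3: derive reach(b,c) via R1 from reach(b,j), reach(j,c)
round 3: derive reach(b,h) via R1 from reach(b,e), reach(e,h)
round 3: derive reach(e,b) via R1 from reach(e,h), reach(h,b)
round 3: derive reach(e,c) via R1 from reach(e,h), reach(h,c)
round 3: derive reach(e,e) via R1 from reach(e,h), reach(h,e)
round 3: derive reach(e,f) via R1 from reach(e,h), reach(h,f)
round 3: derive reach(h,a) via R1 from reach(h,c), reach(c,a)
round 3: derive reach(h,h) via R1 from reach(h,e), reach(e,h)
round 3: derive reach(h,j) via R1 from reach(h,b), reach(b,j)
round 3: derive reach(j,a) via R1 from reach(j,c), reach(c,a)
round 3: derive reach(j,e) via R1 from reach(j,b), reach(b,e)
round 3: derive reach(j,f) via R1 from reach(j,c), reach(c,f)
round 3: derive reach(j,j) via R1 from reach(j,b), reach(b,j)
round 4: derive reach(b,a) via R1 from reach(b,c), reach(c,a)
round 4: derive reach(b,f) via R1 from reach(b,c), reach(c,f)
round 4: derive reach(e,a) via R1 from reach(e,c), reach(c,a)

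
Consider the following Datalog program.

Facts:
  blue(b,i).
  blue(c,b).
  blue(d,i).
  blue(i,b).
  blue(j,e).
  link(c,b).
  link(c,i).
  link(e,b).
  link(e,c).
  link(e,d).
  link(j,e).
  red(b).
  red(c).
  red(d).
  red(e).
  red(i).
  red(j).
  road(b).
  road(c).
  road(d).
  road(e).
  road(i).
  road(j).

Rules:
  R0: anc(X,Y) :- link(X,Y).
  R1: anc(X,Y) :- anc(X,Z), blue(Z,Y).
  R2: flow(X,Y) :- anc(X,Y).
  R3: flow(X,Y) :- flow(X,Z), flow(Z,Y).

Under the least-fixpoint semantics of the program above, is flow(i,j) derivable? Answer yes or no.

no

round 1: derive anc(c,b) via R0 from link(c,b)
round 1: derive anc(c,i) via R0 from link(c,i)
round 1: derive anc(e,b) via R0 from link(e,b)
round 1: derive anc(e,c) via R0 from link(e,c)
round 1: derive anc(e,d) via R0 from link(e,d)
round 1: derive anc(j,e) via R0 from link(j,e)
round 2: derive anc(e,i) via R1 from anc(e,b), blue(b,i)
round 2: derive flow(c,b) via R2 from anc(c,b)
round 2: derive flow(c,i) via R2 from anc(c,i)
round 2: derive flow(e,b) via R2 from anc(e,b)
round 2: derive flow(e,c) via R2 from anc(e,c)
round 2: derive flow(e,d) via R2 from anc(e,d)
round 2: derive flow(j,e) via R2 from anc(j,e)
round 3: derive flow(e,i) via R2 from anc(e,i)
round 3: derive flow(j,b) via R3 from flow(j,e), flow(e,b)
round 3: derive flow(j,c) via R3 from flow(j,e), flow(e,c)
round 3: derive flow(j,d) via R3 from flow(j,e), flow(e,d)
round 4: derive flow(j,i) via R3 from flow(j,c), flow(c,i)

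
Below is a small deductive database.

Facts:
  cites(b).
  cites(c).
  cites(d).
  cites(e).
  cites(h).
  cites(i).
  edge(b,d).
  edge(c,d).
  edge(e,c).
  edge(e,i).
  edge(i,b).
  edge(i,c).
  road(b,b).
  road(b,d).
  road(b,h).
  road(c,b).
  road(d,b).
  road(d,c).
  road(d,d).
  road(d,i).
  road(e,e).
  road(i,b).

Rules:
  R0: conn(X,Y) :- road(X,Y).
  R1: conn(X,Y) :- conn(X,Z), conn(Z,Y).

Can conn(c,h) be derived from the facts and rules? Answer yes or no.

yes

round 1: derive conn(b,b) via R0 from road(b,b)
round 1: derive conn(b,d) via R0 from road(b,d)
round 1: derive conn(b,h) via R0 from road(b,h)
round 1: derive conn(c,b) via R0 from road(c,b)
round 1: derive conn(d,b) via R0 from road(d,b)
round 1: derive conn(d,c) via R0 from road(d,c)
round 1: derive conn(d,d) via R0 from road(d,d)
round 1: derive conn(d,i) via R0 from road(d,i)
round 1: derive conn(e,e) via R0 from road(e,e)
round 1: derive conn(i,b) via R0 from road(i,b)
round 2: derive conn(b,c) via R1 from conn(b,d), conn(d,c)
round 2: derive conn(b,i) via R1 from conn(b,d), conn(d,i)
round 2: derive conn(c,d) via R1 from conn(c,b), conn(b,d)
round 2: derive conn(c,h) via R1 from conn(c,b), conn(b,h)
round 2: derive conn(d,h) via R1 from conn(d,b), conn(b,h)
round 2: derive conn(i,d) via R1 from conn(i,b), conn(b,d)
round 2: derive conn(i,h) via R1 from conn(i,b), conn(b,h)
round 3: derive conn(c,c) via R1 from conn(c,b), conn(b,c)
round 3: derive conn(c,i) via R1 from conn(c,b), conn(b,i)
round 3: derive conn(i,c) via R1 from conn(i,b), conn(b,c)
round 3: derive conn(i,i) via R1 from conn(i,b), conn(b,i)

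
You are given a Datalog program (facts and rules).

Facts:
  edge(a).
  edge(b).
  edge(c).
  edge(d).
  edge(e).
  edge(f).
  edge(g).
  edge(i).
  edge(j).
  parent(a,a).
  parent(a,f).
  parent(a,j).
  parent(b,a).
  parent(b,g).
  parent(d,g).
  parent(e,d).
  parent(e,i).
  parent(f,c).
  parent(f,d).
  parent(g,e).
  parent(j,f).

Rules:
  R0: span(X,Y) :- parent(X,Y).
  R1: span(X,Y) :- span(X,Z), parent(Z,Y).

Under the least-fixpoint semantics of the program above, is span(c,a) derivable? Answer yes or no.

round 1: derive span(a,a) via R0 from parent(a,a)
round 1: derive span(a,f) via R0 from parent(a,f)
round 1: derive span(a,j) via R0 from parent(a,j)
round 1: derive span(b,a) via R0 from parent(b,a)
round 1: derive span(b,g) via R0 from parent(b,g)
round 1: derive span(d,g) via R0 from parent(d,g)
round 1: derive span(e,d) via R0 from parent(e,d)
round 1: derive span(e,i) via R0 from parent(e,i)
round 1: derive span(f,c) via R0 from parent(f,c)
round 1: derive span(f,d) via R0 from parent(f,d)
round 1: derive span(g,e) via R0 from parent(g,e)
round 1: derive span(j,f) via R0 from parent(j,f)
round 2: derive span(a,c) via R1 from span(a,f), parent(f,c)
round 2: derive span(a,d) via R1 from span(a,f), parent(f,d)
round 2: derive span(b,e) via R1 from span(b,g), parent(g,e)
round 2: derive span(b,f) via R1 from span(b,a), parent(a,f)
round 2: derive span(b,j) via R1 from span(b,a), parent(a,j)
round 2: derive span(d,e) via R1 from span(d,g), parent(g,e)
round 2: derive span(e,g) via R1 from span(e,d), parent(d,g)
round 2: derive span(f,g) via R1 from span(f,d), parent(d,g)
round 2: derive span(g,d) via R1 from span(g,e), parent(e,d)
round 2: derive span(g,i) via R1 from span(g,e), parent(e,i)
round 2: derive span(j,c) via R1 from span(j,f), parent(f,c)
round 2: derive span(j,d) via R1 from span(j,f), parent(f,d)
round 3: derive span(a,g) via R1 from span(a,d), parent(d,g)
round 3: derive span(b,c) via R1 from span(b,f), parent(f,c)
round 3: derive span(b,d) via R1 from span(b,e), parent(e,d)
round 3: derive span(b,i) via R1 from span(b,e), parent(e,i)
round 3: derive span(d,d) via R1 from span(d,e), parent(e,d)
round 3: derive span(d,i) via R1 from span(d,e), parent(e,i)
round 3: derive span(e,e) via R1 from span(e,g), parent(g,e)
round 3: derive span(f,e) via R1 from span(f,g), parent(g,e)
round 3: derive span(g,g) via R1 from span(g,d), parent(d,g)
round 3: derive span(j,g) via R1 from span(j,d), parent(d,g)
round 4: derive span(a,e) via R1 from span(a,g), parent(g,e)
round 4: derive span(f,i) via R1 from span(f,e), parent(e,i)
round 4: derive span(j,e) via R1 from span(j,g), parent(g,e)
round 5: derive span(a,i) via R1 from span(a,e), parent(e,i)
round 5: derive span(j,i) via R1 from span(j,e), parent(e,i)

no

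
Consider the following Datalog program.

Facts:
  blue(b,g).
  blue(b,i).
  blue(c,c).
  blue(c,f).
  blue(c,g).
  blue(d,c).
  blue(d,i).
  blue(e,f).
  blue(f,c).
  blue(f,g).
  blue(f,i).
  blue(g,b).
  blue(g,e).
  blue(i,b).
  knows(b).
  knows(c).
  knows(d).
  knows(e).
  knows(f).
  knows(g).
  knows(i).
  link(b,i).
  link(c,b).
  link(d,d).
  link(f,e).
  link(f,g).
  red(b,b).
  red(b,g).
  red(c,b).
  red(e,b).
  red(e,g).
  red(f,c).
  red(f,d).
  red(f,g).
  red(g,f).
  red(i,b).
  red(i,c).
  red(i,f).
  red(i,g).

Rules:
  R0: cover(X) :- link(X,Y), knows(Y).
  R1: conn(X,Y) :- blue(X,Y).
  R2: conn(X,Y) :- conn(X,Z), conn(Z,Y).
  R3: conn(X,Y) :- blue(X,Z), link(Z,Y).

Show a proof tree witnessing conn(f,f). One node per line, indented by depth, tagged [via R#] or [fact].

conn(f,f)  [via R2]
  conn(f,c)  [via R1]
    blue(f,c)  [fact]
  conn(c,f)  [via R1]
    blue(c,f)  [fact]

round 1: derive conn(b,g) via R1 from blue(b,g)
round 1: derive conn(b,i) via R1 from blue(b,i)
round 1: derive conn(c,c) via R1 from blue(c,c)
round 1: derive conn(c,f) via R1 from blue(c,f)
round 1: derive conn(c,g) via R1 from blue(c,g)
round 1: derive conn(d,c) via R1 from blue(d,c)
round 1: derive conn(d,i) via R1 from blue(d,i)
round 1: derive conn(e,f) via R1 from blue(e,f)
round 1: derive conn(f,c) via R1 from blue(f,c)
round 1: derive conn(f,g) via R1 from blue(f,g)
round 1: derive conn(f,i) via R1 from blue(f,i)
round 1: derive conn(g,b) via R1 from blue(g,b)
round 1: derive conn(g,e) via R1 from blue(g,e)
round 1: derive conn(i,b) via R1 from blue(i,b)
round 1: derive conn(c,b) via R3 from blue(c,c), link(c,b)
round 1: derive conn(c,e) via R3 from blue(c,f), link(f,e)
round 1: derive conn(d,b) via R3 from blue(d,c), link(c,b)
round 1: derive conn(e,e) via R3 from blue(e,f), link(f,e)
round 1: derive conn(e,g) via R3 from blue(e,f), link(f,g)
round 1: derive conn(f,b) via R3 from blue(f,c), link(c,b)
round 1: derive conn(g,i) via R3 from blue(g,b), link(b,i)
round 1: derive conn(i,i) via R3 from blue(i,b), link(b,i)
round 2: derive conn(b,b) via R2 from conn(b,g), conn(g,b)
round 2: derive conn(b,e) via R2 from conn(b,g), conn(g,e)
round 2: derive conn(c,i) via R2 from conn(c,b), conn(b,i)
round 2: derive conn(d,e) via R2 from conn(d,c), conn(c,e)
round 2: derive conn(d,f) via R2 from conn(d,c), conn(c,f)
round 2: derive conn(d,g) via R2 from conn(d,b), conn(b,g)
round 2: derive conn(e,b) via R2 from conn(e,f), conn(f,b)
round 2: derive conn(e,c) via R2 from conn(e,f), conn(f,c)
round 2: derive conn(e,i) via R2 from conn(e,f), conn(f,i)
round 2: derive conn(f,e) via R2 from conn(f,c), conn(c,e)
round 2: derive conn(f,f) via R2 from conn(f,c), conn(c,f)
round 2: derive conn(g,f) via R2 from conn(g,e), conn(e,f)
round 2: derive conn(g,g) via R2 from conn(g,b), conn(b,g)
round 2: derive conn(i,g) via R2 from conn(i,b), conn(b,g)
round 3: derive conn(b,c) via R2 from conn(b,e), conn(e,c)
round 3: derive conn(b,f) via R2 from conn(b,e), conn(e,f)
round 3: derive conn(g,c) via R2 from conn(g,e), conn(e,c)
round 3: derive conn(i,e) via R2 from conn(i,b), conn(b,e)
round 3: derive conn(i,f) via R2 from conn(i,g), conn(g,f)
round 4: derive conn(i,c) via R2 from conn(i,b), conn(b,c)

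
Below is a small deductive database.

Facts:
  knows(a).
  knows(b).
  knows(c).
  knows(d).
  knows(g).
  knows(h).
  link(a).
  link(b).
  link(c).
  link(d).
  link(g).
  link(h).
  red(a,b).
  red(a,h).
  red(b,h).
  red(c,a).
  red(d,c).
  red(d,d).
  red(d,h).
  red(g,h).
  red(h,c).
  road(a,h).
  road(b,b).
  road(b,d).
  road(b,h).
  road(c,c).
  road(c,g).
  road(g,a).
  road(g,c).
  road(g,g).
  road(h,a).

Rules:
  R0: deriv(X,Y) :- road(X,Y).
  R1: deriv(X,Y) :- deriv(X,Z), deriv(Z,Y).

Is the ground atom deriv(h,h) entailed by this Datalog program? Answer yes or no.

yes

round 1: derive deriv(a,h) via R0 from road(a,h)
round 1: derive deriv(b,b) via R0 from road(b,b)
round 1: derive deriv(b,d) via R0 from road(b,d)
round 1: derive deriv(b,h) via R0 from road(b,h)
round 1: derive deriv(c,c) via R0 from road(c,c)
round 1: derive deriv(c,g) via R0 from road(c,g)
round 1: derive deriv(g,a) via R0 from road(g,a)
round 1: derive deriv(g,c) via R0 from road(g,c)
round 1: derive deriv(g,g) via R0 from road(g,g)
round 1: derive deriv(h,a) via R0 from road(h,a)
round 2: derive deriv(a,a) via R1 from deriv(a,h), deriv(h,a)
round 2: derive deriv(b,a) via R1 from deriv(b,h), deriv(h,a)
round 2: derive deriv(c,a) via R1 from deriv(c,g), deriv(g,a)
round 2: derive deriv(g,h) via R1 from deriv(g,a), deriv(a,h)
round 2: derive deriv(h,h) via R1 from deriv(h,a), deriv(a,h)
round 3: derive deriv(c,h) via R1 from deriv(c,a), deriv(a,h)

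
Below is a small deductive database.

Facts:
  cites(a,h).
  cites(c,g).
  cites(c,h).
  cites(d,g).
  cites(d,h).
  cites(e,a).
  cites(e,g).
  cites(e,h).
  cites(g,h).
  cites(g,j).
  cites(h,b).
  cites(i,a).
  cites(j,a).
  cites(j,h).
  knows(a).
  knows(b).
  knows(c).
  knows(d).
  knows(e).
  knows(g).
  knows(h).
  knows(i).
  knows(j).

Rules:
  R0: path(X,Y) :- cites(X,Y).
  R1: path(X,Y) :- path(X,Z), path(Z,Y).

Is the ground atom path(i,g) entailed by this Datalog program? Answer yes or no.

no

round 1: derive path(a,h) via R0 from cites(a,h)
round 1: derive path(c,g) via R0 from cites(c,g)
round 1: derive path(c,h) via R0 from cites(c,h)
round 1: derive path(d,g) via R0 from cites(d,g)
round 1: derive path(d,h) via R0 from cites(d,h)
round 1: derive path(e,a) via R0 from cites(e,a)
round 1: derive path(e,g) via R0 from cites(e,g)
round 1: derive path(e,h) via R0 from cites(e,h)
round 1: derive path(g,h) via R0 from cites(g,h)
round 1: derive path(g,j) via R0 from cites(g,j)
round 1: derive path(h,b) via R0 from cites(h,b)
round 1: derive path(i,a) via R0 from cites(i,a)
round 1: derive path(j,a) via R0 from cites(j,a)
round 1: derive path(j,h) via R0 from cites(j,h)
round 2: derive path(a,b) via R1 from path(a,h), path(h,b)
round 2: derive path(c,b) via R1 from path(c,h), path(h,b)
round 2: derive path(c,j) via R1 from path(c,g), path(g,j)
round 2: derive path(d,b) via R1 from path(d,h), path(h,b)
round 2: derive path(d,j) via R1 from path(d,g), path(g,j)
round 2: derive path(e,b) via R1 from path(e,h), path(h,b)
round 2: derive path(e,j) via R1 from path(e,g), path(g,j)
round 2: derive path(g,a) via R1 from path(g,j), path(j,a)
round 2: derive path(g,b) via R1 from path(g,h), path(h,b)
round 2: derive path(i,h) via R1 from path(i,a), path(a,h)
round 2: derive path(j,b) via R1 from path(j,h), path(h,b)
round 3: derive path(c,a) via R1 from path(c,g), path(g,a)
round 3: derive path(d,a) via R1 from path(d,g), path(g,a)
round 3: derive path(i,b) via R1 from path(i,a), path(a,b)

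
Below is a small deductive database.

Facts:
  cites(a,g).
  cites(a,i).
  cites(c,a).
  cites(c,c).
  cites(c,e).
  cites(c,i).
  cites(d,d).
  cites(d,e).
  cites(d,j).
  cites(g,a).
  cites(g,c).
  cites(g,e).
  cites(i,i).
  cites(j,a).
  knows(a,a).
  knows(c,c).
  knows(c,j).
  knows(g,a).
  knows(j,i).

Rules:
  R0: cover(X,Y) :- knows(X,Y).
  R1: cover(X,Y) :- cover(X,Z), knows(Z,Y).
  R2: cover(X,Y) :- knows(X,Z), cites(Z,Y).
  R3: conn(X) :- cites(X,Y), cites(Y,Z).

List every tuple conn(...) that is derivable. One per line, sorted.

conn(a)
conn(c)
conn(d)
conn(g)
conn(i)
conn(j)

round 1: derive conn(a) via R3 from cites(a,g), cites(g,a)
round 1: derive conn(c) via R3 from cites(c,a), cites(a,g)
round 1: derive conn(d) via R3 from cites(d,d), cites(d,d)
round 1: derive conn(g) via R3 from cites(g,a), cites(a,g)
round 1: derive conn(i) via R3 from cites(i,i), cites(i,i)
round 1: derive conn(j) via R3 from cites(j,a), cites(a,g)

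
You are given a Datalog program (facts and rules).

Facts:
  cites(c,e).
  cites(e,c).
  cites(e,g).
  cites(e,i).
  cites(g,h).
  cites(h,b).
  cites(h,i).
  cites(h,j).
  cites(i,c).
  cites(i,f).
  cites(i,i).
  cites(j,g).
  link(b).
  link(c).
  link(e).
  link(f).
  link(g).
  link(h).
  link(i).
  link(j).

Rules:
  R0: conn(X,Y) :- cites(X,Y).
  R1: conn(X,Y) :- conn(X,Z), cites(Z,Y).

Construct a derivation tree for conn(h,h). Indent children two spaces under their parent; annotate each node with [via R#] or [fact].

round 1: derive conn(c,e) via R0 from cites(c,e)
round 1: derive conn(e,c) via R0 from cites(e,c)
round 1: derive conn(e,g) via R0 from cites(e,g)
round 1: derive conn(e,i) via R0 from cites(e,i)
round 1: derive conn(g,h) via R0 from cites(g,h)
round 1: derive conn(h,b) via R0 from cites(h,b)
round 1: derive conn(h,i) via R0 from cites(h,i)
round 1: derive conn(h,j) via R0 from cites(h,j)
round 1: derive conn(i,c) via R0 from cites(i,c)
round 1: derive conn(i,f) via R0 from cites(i,f)
round 1: derive conn(i,i) via R0 from cites(i,i)
round 1: derive conn(j,g) via R0 from cites(j,g)
round 2: derive conn(c,c) via R1 from conn(c,e), cites(e,c)
round 2: derive conn(c,g) via R1 from conn(c,e), cites(e,g)
round 2: derive conn(c,i) via R1 from conn(c,e), cites(e,i)
round 2: derive conn(e,e) via R1 from conn(e,c), cites(c,e)
round 2: derive conn(e,f) via R1 from conn(e,i), cites(i,f)
round 2: derive conn(e,h) via R1 from conn(e,g), cites(g,h)
round 2: derive conn(g,b) via R1 from conn(g,h), cites(h,b)
round 2: derive conn(g,i) via R1 from conn(g,h), cites(h,i)
round 2: derive conn(g,j) via R1 from conn(g,h), cites(h,j)
round 2: derive conn(h,c) via R1 from conn(h,i), cites(i,c)
round 2: derive conn(h,f) via R1 from conn(h,i), cites(i,f)
round 2: derive conn(h,g) via R1 from conn(h,j), cites(j,g)
round 2: derive conn(i,e) via R1 from conn(i,c), cites(c,e)
round 2: derive conn(j,h) via R1 from conn(j,g), cites(g,h)
round 3: derive conn(c,f) via R1 from conn(c,i), cites(i,f)
round 3: derive conn(c,h) via R1 from conn(c,g), cites(g,h)
round 3: derive conn(e,b) via R1 from conn(e,h), cites(h,b)
round 3: derive conn(e,j) via R1 from conn(e,h), cites(h,j)
round 3: derive conn(g,c) via R1 from conn(g,i), cites(i,c)
round 3: derive conn(g,f) via R1 from conn(g,i), cites(i,f)
round 3: derive conn(g,g) via R1 from conn(g,j), cites(j,g)
round 3: derive conn(h,e) via R1 from conn(h,c), cites(c,e)
round 3: derive conn(h,h) via R1 from conn(h,g), cites(g,h)
round 3: derive conn(i,g) via R1 from conn(i,e), cites(e,g)
round 3: derive conn(j,b) via R1 from conn(j,h), cites(h,b)
round 3: derive conn(j,i) via R1 from conn(j,h), cites(h,i)
round 3: derive conn(j,j) via R1 from conn(j,h), cites(h,j)
round 4: derive conn(c,b) via R1 from conn(c,h), cites(h,b)
round 4: derive conn(c,j) via R1 from conn(c,h), cites(h,j)
round 4: derive conn(g,e) via R1 from conn(g,c), cites(c,e)
round 4: derive conn(i,h) via R1 from conn(i,g), cites(g,h)
round 4: derive conn(j,c) via R1 from conn(j,i), cites(i,c)
round 4: derive conn(j,f) via R1 from conn(j,i), cites(i,f)
round 5: derive conn(i,b) via R1 from conn(i,h), cites(h,b)
round 5: derive conn(i,j) via R1 from conn(i,h), cites(h,j)
round 5: derive conn(j,e) via R1 from conn(j,c), cites(c,e)

conn(h,h)  [via R1]
  conn(h,g)  [via R1]
    conn(h,j)  [via R0]
      cites(h,j)  [fact]
    cites(j,g)  [fact]
  cites(g,h)  [fact]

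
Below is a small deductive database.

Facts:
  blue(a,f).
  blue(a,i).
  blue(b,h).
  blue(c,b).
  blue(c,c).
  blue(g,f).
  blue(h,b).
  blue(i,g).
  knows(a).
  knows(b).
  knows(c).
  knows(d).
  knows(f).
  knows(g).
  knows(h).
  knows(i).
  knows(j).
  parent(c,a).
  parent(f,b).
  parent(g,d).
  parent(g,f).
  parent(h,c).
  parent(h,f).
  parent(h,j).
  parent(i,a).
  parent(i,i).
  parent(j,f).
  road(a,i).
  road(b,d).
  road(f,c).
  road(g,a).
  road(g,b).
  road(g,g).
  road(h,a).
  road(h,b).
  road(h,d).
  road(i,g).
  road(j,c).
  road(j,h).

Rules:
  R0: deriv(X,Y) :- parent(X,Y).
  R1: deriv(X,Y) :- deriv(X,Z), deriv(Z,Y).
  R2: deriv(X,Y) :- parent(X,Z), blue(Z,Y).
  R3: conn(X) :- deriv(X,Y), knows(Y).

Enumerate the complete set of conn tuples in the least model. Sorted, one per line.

round 1: derive deriv(c,a) via R0 from parent(c,a)
round 1: derive deriv(f,b) via R0 from parent(f,b)
round 1: derive deriv(g,d) via R0 from parent(g,d)
round 1: derive deriv(g,f) via R0 from parent(g,f)
round 1: derive deriv(h,c) via R0 from parent(h,c)
round 1: derive deriv(h,f) via R0 from parent(h,f)
round 1: derive deriv(h,j) via R0 from parent(h,j)
round 1: derive deriv(i,a) via R0 from parent(i,a)
round 1: derive deriv(i,i) via R0 from parent(i,i)
round 1: derive deriv(j,f) via R0 from parent(j,f)
round 1: derive deriv(c,f) via R2 from parent(c,a), blue(a,f)
round 1: derive deriv(c,i) via R2 from parent(c,a), blue(a,i)
round 1: derive deriv(f,h) via R2 from parent(f,b), blue(b,h)
round 1: derive deriv(h,b) via R2 from parent(h,c), blue(c,b)
round 1: derive deriv(i,f) via R2 from parent(i,a), blue(a,f)
round 1: derive deriv(i,g) via R2 from parent(i,i), blue(i,g)
round 2: derive deriv(c,b) via R1 from deriv(c,f), deriv(f,b)
round 2: derive deriv(c,g) via R1 from deriv(c,i), deriv(i,g)
round 2: derive deriv(c,h) via R1 from deriv(c,f), deriv(f,h)
round 2: derive deriv(f,c) via R1 from deriv(f,h), deriv(h,c)
round 2: derive deriv(f,f) via R1 from deriv(f,h), deriv(h,f)
round 2: derive deriv(f,j) via R1 from deriv(f,h), deriv(h,j)
round 2: derive deriv(g,b) via R1 from deriv(g,f), deriv(f,b)
round 2: derive deriv(g,h) via R1 from deriv(g,f), deriv(f,h)
round 2: derive deriv(h,a) via R1 from deriv(h,c), deriv(c,a)
round 2: derive deriv(h,h) via R1 from deriv(h,f), deriv(f,h)
round 2: derive deriv(h,i) via R1 from deriv(h,c), deriv(c,i)
round 2: derive deriv(i,b) via R1 from deriv(i,f), deriv(f,b)
round 2: derive deriv(i,d) via R1 from deriv(i,g), deriv(g,d)
round 2: derive deriv(i,h) via R1 from deriv(i,f), deriv(f,h)
round 2: derive deriv(j,b) via R1 from deriv(j,f), deriv(f,b)
round 2: derive deriv(j,h) via R1 from deriv(j,f), deriv(f,h)
round 2: derive conn(c) via R3 from deriv(c,a), knows(a)
round 2: derive conn(f) via R3 from deriv(f,b), knows(b)
round 2: derive conn(g) via R3 from deriv(g,d), knows(d)
round 2: derive conn(h) via R3 from deriv(h,b), knows(b)
round 2: derive conn(i) via R3 from deriv(i,a), knows(a)
round 2: derive conn(j) via R3 from deriv(j,f), knows(f)
round 3: derive deriv(c,c) via R1 from deriv(c,f), deriv(f,c)
round 3: derive deriv(c,d) via R1 from deriv(c,g), deriv(g,d)
round 3: derive deriv(c,j) via R1 from deriv(c,f), deriv(f,j)
round 3: derive deriv(f,a) via R1 from deriv(f,c), deriv(c,a)
round 3: derive deriv(f,g) via R1 from deriv(f,c), deriv(c,g)
round 3: derive deriv(f,i) via R1 from deriv(f,c), deriv(c,i)
round 3: derive deriv(g,a) via R1 from deriv(g,h), deriv(h,a)
round 3: derive deriv(g,c) via R1 from deriv(g,f), deriv(f,c)
round 3: derive deriv(g,i) via R1 from deriv(g,h), deriv(h,i)
round 3: derive deriv(g,j) via R1 from deriv(g,f), deriv(f,j)
round 3: derive deriv(h,d) via R1 from deriv(h,i), deriv(i,d)
round 3: derive deriv(h,g) via R1 from deriv(h,c), deriv(c,g)
round 3: derive deriv(i,c) via R1 from deriv(i,f), deriv(f,c)
round 3: derive deriv(i,j) via R1 from deriv(i,f), deriv(f,j)
round 3: derive deriv(j,a) via R1 from deriv(j,h), deriv(h,a)
round 3: derive deriv(j,c) via R1 from deriv(j,f), deriv(f,c)
round 3: derive deriv(j,i) via R1 from deriv(j,h), deriv(h,i)
round 3: derive deriv(j,j) via R1 from deriv(j,f), deriv(f,j)
round 4: derive deriv(f,d) via R1 from deriv(f,c), deriv(c,d)
round 4: derive deriv(g,g) via R1 from deriv(g,c), deriv(c,g)
round 4: derive deriv(j,d) via R1 from deriv(j,c), deriv(c,d)
round 4: derive deriv(j,g) via R1 from deriv(j,c), deriv(c,g)

conn(c)
conn(f)
conn(g)
conn(h)
conn(i)
conn(j)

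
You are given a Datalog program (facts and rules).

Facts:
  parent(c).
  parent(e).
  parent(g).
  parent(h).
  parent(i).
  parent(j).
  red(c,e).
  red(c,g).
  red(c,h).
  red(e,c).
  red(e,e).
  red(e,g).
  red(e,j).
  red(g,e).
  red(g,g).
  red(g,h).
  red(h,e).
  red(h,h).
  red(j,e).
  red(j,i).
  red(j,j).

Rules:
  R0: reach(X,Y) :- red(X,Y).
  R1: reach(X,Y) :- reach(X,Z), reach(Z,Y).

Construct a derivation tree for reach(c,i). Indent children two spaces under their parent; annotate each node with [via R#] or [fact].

round 1: derive reach(c,e) via R0 from red(c,e)
round 1: derive reach(c,g) via R0 from red(c,g)
round 1: derive reach(c,h) via R0 from red(c,h)
round 1: derive reach(e,c) via R0 from red(e,c)
round 1: derive reach(e,e) via R0 from red(e,e)
round 1: derive reach(e,g) via R0 from red(e,g)
round 1: derive reach(e,j) via R0 from red(e,j)
round 1: derive reach(g,e) via R0 from red(g,e)
round 1: derive reach(g,g) via R0 from red(g,g)
round 1: derive reach(g,h) via R0 from red(g,h)
round 1: derive reach(h,e) via R0 from red(h,e)
round 1: derive reach(h,h) via R0 from red(h,h)
round 1: derive reach(j,e) via R0 from red(j,e)
round 1: derive reach(j,i) via R0 from red(j,i)
round 1: derive reach(j,j) via R0 from red(j,j)
round 2: derive reach(c,c) via R1 from reach(c,e), reach(e,c)
round 2: derive reach(c,j) via R1 from reach(c,e), reach(e,j)
round 2: derive reach(e,h) via R1 from reach(e,c), reach(c,h)
round 2: derive reach(e,i) via R1 from reach(e,j), reach(j,i)
round 2: derive reach(g,c) via R1 from reach(g,e), reach(e,c)
round 2: derive reach(g,j) via R1 from reach(g,e), reach(e,j)
round 2: derive reach(h,c) via R1 from reach(h,e), reach(e,c)
round 2: derive reach(h,g) via R1 from reach(h,e), reach(e,g)
round 2: derive reach(h,j) via R1 from reach(h,e), reach(e,j)
round 2: derive reach(j,c) via R1 from reach(j,e), reach(e,c)
round 2: derive reach(j,g) via R1 from reach(j,e), reach(e,g)
round 3: derive reach(c,i) via R1 from reach(c,e), reach(e,i)
round 3: derive reach(g,i) via R1 from reach(g,e), reach(e,i)
round 3: derive reach(h,i) via R1 from reach(h,e), reach(e,i)
round 3: derive reach(j,h) via R1 from reach(j,c), reach(c,h)

reach(c,i)  [via R1]
  reach(c,e)  [via R0]
    red(c,e)  [fact]
  reach(e,i)  [via R1]
    reach(e,j)  [via R0]
      red(e,j)  [fact]
    reach(j,i)  [via R0]
      red(j,i)  [fact]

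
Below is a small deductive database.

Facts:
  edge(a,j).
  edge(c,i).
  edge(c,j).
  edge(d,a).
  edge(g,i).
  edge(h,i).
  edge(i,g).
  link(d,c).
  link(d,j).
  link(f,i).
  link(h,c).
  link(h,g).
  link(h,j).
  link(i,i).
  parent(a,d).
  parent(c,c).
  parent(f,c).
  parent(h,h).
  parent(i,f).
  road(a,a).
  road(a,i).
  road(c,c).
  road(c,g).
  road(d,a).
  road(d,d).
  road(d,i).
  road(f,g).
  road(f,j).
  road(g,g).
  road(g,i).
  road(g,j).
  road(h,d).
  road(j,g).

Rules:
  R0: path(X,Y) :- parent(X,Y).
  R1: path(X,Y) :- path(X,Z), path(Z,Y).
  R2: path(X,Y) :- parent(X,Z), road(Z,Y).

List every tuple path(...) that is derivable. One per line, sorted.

path(a,a)
path(a,c)
path(a,d)
path(a,f)
path(a,g)
path(a,i)
path(a,j)
path(c,c)
path(c,g)
path(f,c)
path(f,g)
path(h,d)
path(h,h)
path(i,c)
path(i,f)
path(i,g)
path(i,j)

round 1: derive path(a,d) via R0 from parent(a,d)
round 1: derive path(c,c) via R0 from parent(c,c)
round 1: derive path(f,c) via R0 from parent(f,c)
round 1: derive path(h,h) via R0 from parent(h,h)
round 1: derive path(i,f) via R0 from parent(i,f)
round 1: derive path(a,a) via R2 from parent(a,d), road(d,a)
round 1: derive path(a,i) via R2 from parent(a,d), road(d,i)
round 1: derive path(c,g) via R2 from parent(c,c), road(c,g)
round 1: derive path(f,g) via R2 from parent(f,c), road(c,g)
round 1: derive path(h,d) via R2 from parent(h,h), road(h,d)
round 1: derive path(i,g) via R2 from parent(i,f), road(f,g)
round 1: derive path(i,j) via R2 from parent(i,f), road(f,j)
round 2: derive path(a,f) via R1 from path(a,i), path(i,f)
round 2: derive path(a,g) via R1 from path(a,i), path(i,g)
round 2: derive path(a,j) via R1 from path(a,i), path(i,j)
round 2: derive path(i,c) via R1 from path(i,f), path(f,c)
round 3: derive path(a,c) via R1 from path(a,f), path(f,c)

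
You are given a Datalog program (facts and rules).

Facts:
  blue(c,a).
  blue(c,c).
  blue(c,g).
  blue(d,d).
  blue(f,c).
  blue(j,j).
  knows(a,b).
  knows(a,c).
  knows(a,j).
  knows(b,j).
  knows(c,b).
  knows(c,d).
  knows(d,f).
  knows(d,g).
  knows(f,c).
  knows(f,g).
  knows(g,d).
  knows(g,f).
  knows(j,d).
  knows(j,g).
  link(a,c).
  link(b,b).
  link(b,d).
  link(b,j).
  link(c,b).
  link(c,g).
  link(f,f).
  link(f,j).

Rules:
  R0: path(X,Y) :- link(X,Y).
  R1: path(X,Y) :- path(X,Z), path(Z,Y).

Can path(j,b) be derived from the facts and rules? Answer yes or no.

round 1: derive path(a,c) via R0 from link(a,c)
round 1: derive path(b,b) via R0 from link(b,b)
round 1: derive path(b,d) via R0 from link(b,d)
round 1: derive path(b,j) via R0 from link(b,j)
round 1: derive path(c,b) via R0 from link(c,b)
round 1: derive path(c,g) via R0 from link(c,g)
round 1: derive path(f,f) via R0 from link(f,f)
round 1: derive path(f,j) via R0 from link(f,j)
round 2: derive path(a,b) via R1 from path(a,c), path(c,b)
round 2: derive path(a,g) via R1 from path(a,c), path(c,g)
round 2: derive path(c,d) via R1 from path(c,b), path(b,d)
round 2: derive path(c,j) via R1 from path(c,b), path(b,j)
round 3: derive path(a,d) via R1 from path(a,b), path(b,d)
round 3: derive path(a,j) via R1 from path(a,b), path(b,j)

no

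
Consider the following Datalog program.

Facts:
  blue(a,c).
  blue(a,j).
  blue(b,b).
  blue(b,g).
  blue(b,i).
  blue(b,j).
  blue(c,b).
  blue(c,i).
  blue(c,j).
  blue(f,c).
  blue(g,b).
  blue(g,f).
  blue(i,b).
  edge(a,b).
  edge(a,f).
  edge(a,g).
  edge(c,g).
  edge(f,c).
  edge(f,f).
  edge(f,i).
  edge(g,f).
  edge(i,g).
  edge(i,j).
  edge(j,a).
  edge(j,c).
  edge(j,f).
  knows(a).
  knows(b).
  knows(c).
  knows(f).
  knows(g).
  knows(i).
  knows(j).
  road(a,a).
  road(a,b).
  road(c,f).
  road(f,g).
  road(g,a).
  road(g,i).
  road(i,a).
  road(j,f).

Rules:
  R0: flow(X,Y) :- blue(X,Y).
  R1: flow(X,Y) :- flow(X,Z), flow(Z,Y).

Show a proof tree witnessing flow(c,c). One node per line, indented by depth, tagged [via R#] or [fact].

round 1: derive flow(a,c) via R0 from blue(a,c)
round 1: derive flow(a,j) via R0 from blue(a,j)
round 1: derive flow(b,b) via R0 from blue(b,b)
round 1: derive flow(b,g) via R0 from blue(b,g)
round 1: derive flow(b,i) via R0 from blue(b,i)
round 1: derive flow(b,j) via R0 from blue(b,j)
round 1: derive flow(c,b) via R0 from blue(c,b)
round 1: derive flow(c,i) via R0 from blue(c,i)
round 1: derive flow(c,j) via R0 from blue(c,j)
round 1: derive flow(f,c) via R0 from blue(f,c)
round 1: derive flow(g,b) via R0 from blue(g,b)
round 1: derive flow(g,f) via R0 from blue(g,f)
round 1: derive flow(i,b) via R0 from blue(i,b)
round 2: derive flow(a,b) via R1 from flow(a,c), flow(c,b)
round 2: derive flow(a,i) via R1 from flow(a,c), flow(c,i)
round 2: derive flow(b,f) via R1 from flow(b,g), flow(g,f)
round 2: derive flow(c,g) via R1 from flow(c,b), flow(b,g)
round 2: derive flow(f,b) via R1 from flow(f,c), flow(c,b)
round 2: derive flow(f,i) via R1 from flow(f,c), flow(c,i)
round 2: derive flow(f,j) via R1 from flow(f,c), flow(c,j)
round 2: derive flow(g,c) via R1 from flow(g,f), flow(f,c)
round 2: derive flow(g,g) via R1 from flow(g,b), flow(b,g)
round 2: derive flow(g,i) via R1 from flow(g,b), flow(b,i)
round 2: derive flow(g,j) via R1 from flow(g,b), flow(b,j)
round 2: derive flow(i,g) via R1 from flow(i,b), flow(b,g)
round 2: derive flow(i,i) via R1 from flow(i,b), flow(b,i)
round 2: derive flow(i,j) via R1 from flow(i,b), flow(b,j)
round 3: derive flow(a,f) via R1 from flow(a,b), flow(b,f)
round 3: derive flow(a,g) via R1 from flow(a,b), flow(b,g)
round 3: derive flow(b,c) via R1 from flow(b,f), flow(f,c)
round 3: derive flow(c,c) via R1 from flow(c,g), flow(g,c)
round 3: derive flow(c,f) via R1 from flow(c,b), flow(b,f)
round 3: derive flow(f,f) via R1 from flow(f,b), flow(b,f)
round 3: derive flow(f,g) via R1 from flow(f,b), flow(b,g)
round 3: derive flow(i,c) via R1 from flow(i,g), flow(g,c)
round 3: derive flow(i,f) via R1 from flow(i,b), flow(b,f)

flow(c,c)  [via R1]
  flow(c,g)  [via R1]
    flow(c,b)  [via R0]
      blue(c,b)  [fact]
    flow(b,g)  [via R0]
      blue(b,g)  [fact]
  flow(g,c)  [via R1]
    flow(g,f)  [via R0]
      blue(g,f)  [fact]
    flow(f,c)  [via R0]
      blue(f,c)  [fact]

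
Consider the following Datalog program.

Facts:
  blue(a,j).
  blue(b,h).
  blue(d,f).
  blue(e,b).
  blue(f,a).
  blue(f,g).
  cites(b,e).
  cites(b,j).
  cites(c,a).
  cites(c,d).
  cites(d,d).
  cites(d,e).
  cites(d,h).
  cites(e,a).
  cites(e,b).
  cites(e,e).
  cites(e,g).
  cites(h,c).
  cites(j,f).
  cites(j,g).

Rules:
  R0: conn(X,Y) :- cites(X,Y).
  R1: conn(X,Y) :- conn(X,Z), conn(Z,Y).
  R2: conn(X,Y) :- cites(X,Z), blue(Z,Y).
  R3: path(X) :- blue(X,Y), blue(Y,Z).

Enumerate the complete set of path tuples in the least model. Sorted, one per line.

round 1: derive path(d) via R3 from blue(d,f), blue(f,a)
round 1: derive path(e) via R3 from blue(e,b), blue(b,h)
round 1: derive path(f) via R3 from blue(f,a), blue(a,j)

path(d)
path(e)
path(f)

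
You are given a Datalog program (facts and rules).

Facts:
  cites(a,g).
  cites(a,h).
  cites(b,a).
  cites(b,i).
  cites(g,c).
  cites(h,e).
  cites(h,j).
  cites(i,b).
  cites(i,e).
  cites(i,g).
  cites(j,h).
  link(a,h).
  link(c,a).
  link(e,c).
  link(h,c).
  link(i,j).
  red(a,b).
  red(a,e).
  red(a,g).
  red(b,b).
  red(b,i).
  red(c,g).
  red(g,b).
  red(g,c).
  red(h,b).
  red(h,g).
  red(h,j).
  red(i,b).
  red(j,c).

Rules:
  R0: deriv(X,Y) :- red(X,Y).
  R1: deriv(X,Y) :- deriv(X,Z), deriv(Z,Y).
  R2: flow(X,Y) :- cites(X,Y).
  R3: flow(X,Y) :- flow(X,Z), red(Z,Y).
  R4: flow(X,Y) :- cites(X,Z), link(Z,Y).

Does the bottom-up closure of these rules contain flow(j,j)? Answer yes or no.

yes

round 1: derive flow(a,g) via R2 from cites(a,g)
round 1: derive flow(a,h) via R2 from cites(a,h)
round 1: derive flow(b,a) via R2 from cites(b,a)
round 1: derive flow(b,i) via R2 from cites(b,i)
round 1: derive flow(g,c) via R2 from cites(g,c)
round 1: derive flow(h,e) via R2 from cites(h,e)
round 1: derive flow(h,j) via R2 from cites(h,j)
round 1: derive flow(i,b) via R2 from cites(i,b)
round 1: derive flow(i,e) via R2 from cites(i,e)
round 1: derive flow(i,g) via R2 from cites(i,g)
round 1: derive flow(j,h) via R2 from cites(j,h)
round 1: derive flow(a,c) via R4 from cites(a,h), link(h,c)
round 1: derive flow(b,h) via R4 from cites(b,a), link(a,h)
round 1: derive flow(b,j) via R4 from cites(b,i), link(i,j)
round 1: derive flow(g,a) via R4 from cites(g,c), link(c,a)
round 1: derive flow(h,c) via R4 from cites(h,e), link(e,c)
round 1: derive flow(i,c) via R4 from cites(i,e), link(e,c)
round 1: derive flow(j,c) via R4 from cites(j,h), link(h,c)
round 2: derive flow(a,b) via R3 from flow(a,g), red(g,b)
round 2: derive flow(a,j) via R3 from flow(a,h), red(h,j)
round 2: derive flow(b,b) via R3 from flow(b,a), red(a,b)
round 2: derive flow(b,c) via R3 from flow(b,j), red(j,c)
round 2: derive flow(b,e) via R3 from flow(b,a), red(a,e)
round 2: derive flow(b,g) via R3 from flow(b,a), red(a,g)
round 2: derive flow(g,b) via R3 from flow(g,a), red(a,b)
round 2: derive flow(g,e) via R3 from flow(g,a), red(a,e)
round 2: derive flow(g,g) via R3 from flow(g,a), red(a,g)
round 2: derive flow(h,g) via R3 from flow(h,c), red(c,g)
round 2: derive flow(i,i) via R3 from flow(i,b), red(b,i)
round 2: derive flow(j,b) via R3 from flow(j,h), red(h,b)
round 2: derive flow(j,g) via R3 from flow(j,c), red(c,g)
round 2: derive flow(j,j) via R3 from flow(j,h), red(h,j)
round 3: derive flow(a,i) via R3 from flow(a,b), red(b,i)
round 3: derive flow(g,i) via R3 from flow(g,b), red(b,i)
round 3: derive flow(h,b) via R3 from flow(h,g), red(g,b)
round 3: derive flow(j,i) via R3 from flow(j,b), red(b,i)
round 4: derive flow(h,i) via R3 from flow(h,b), red(b,i)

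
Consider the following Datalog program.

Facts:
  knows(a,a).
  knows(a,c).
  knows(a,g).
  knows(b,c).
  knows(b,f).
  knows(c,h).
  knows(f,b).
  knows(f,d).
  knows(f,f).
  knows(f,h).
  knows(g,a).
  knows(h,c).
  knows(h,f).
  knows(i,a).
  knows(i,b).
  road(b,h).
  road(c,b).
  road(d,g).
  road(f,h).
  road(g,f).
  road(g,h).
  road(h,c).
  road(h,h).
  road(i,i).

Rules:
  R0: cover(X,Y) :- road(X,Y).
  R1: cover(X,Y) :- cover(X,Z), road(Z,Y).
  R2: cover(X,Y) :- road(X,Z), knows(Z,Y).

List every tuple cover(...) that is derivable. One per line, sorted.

cover(b,b)
cover(b,c)
cover(b,f)
cover(b,h)
cover(c,b)
cover(c,c)
cover(c,f)
cover(c,h)
cover(d,a)
cover(d,b)
cover(d,c)
cover(d,f)
cover(d,g)
cover(d,h)
cover(f,b)
cover(f,c)
cover(f,f)
cover(f,h)
cover(g,b)
cover(g,c)
cover(g,d)
cover(g,f)
cover(g,g)
cover(g,h)
cover(h,b)
cover(h,c)
cover(h,f)
cover(h,h)
cover(i,a)
cover(i,b)
cover(i,c)
cover(i,h)
cover(i,i)

round 1: derive cover(b,h) via R0 from road(b,h)
round 1: derive cover(c,b) via R0 from road(c,b)
round 1: derive cover(d,g) via R0 from road(d,g)
round 1: derive cover(f,h) via R0 from road(f,h)
round 1: derive cover(g,f) via R0 from road(g,f)
round 1: derive cover(g,h) via R0 from road(g,h)
round 1: derive cover(h,c) via R0 from road(h,c)
round 1: derive cover(h,h) via R0 from road(h,h)
round 1: derive cover(i,i) via R0 from road(i,i)
round 1: derive cover(b,c) via R2 from road(b,h), knows(h,c)
round 1: derive cover(b,f) via R2 from road(b,h), knows(h,f)
round 1: derive cover(c,c) via R2 from road(c,b), knows(b,c)
round 1: derive cover(c,f) via R2 from road(c,b), knows(b,f)
round 1: derive cover(d,a) via R2 from road(d,g), knows(g,a)
round 1: derive cover(f,c) via R2 from road(f,h), knows(h,c)
round 1: derive cover(f,f) via R2 from road(f,h), knows(h,f)
round 1: derive cover(g,b) via R2 from road(g,f), knows(f,b)
round 1: derive cover(g,c) via R2 from road(g,h), knows(h,c)
round 1: derive cover(g,d) via R2 from road(g,f), knows(f,d)
round 1: derive cover(h,f) via R2 from road(h,h), knows(h,f)
round 1: derive cover(i,a) via R2 from road(i,i), knows(i,a)
round 1: derive cover(i,b) via R2 from road(i,i), knows(i,b)
round 2: derive cover(b,b) via R1 from cover(b,c), road(c,b)
round 2: derive cover(c,h) via R1 from cover(c,b), road(b,h)
round 2: derive cover(d,f) via R1 from cover(d,g), road(g,f)
round 2: derive cover(d,h) via R1 from cover(d,g), road(g,h)
round 2: derive cover(f,b) via R1 from cover(f,c), road(c,b)
round 2: derive cover(g,g) via R1 from cover(g,d), road(d,g)
round 2: derive cover(h,b) via R1 from cover(h,c), road(c,b)
round 2: derive cover(i,h) via R1 from cover(i,b), road(b,h)
round 3: derive cover(d,c) via R1 from cover(d,h), road(h,c)
round 3: derive cover(i,c) via R1 from cover(i,h), road(h,c)
round 4: derive cover(d,b) via R1 from cover(d,c), road(c,b)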